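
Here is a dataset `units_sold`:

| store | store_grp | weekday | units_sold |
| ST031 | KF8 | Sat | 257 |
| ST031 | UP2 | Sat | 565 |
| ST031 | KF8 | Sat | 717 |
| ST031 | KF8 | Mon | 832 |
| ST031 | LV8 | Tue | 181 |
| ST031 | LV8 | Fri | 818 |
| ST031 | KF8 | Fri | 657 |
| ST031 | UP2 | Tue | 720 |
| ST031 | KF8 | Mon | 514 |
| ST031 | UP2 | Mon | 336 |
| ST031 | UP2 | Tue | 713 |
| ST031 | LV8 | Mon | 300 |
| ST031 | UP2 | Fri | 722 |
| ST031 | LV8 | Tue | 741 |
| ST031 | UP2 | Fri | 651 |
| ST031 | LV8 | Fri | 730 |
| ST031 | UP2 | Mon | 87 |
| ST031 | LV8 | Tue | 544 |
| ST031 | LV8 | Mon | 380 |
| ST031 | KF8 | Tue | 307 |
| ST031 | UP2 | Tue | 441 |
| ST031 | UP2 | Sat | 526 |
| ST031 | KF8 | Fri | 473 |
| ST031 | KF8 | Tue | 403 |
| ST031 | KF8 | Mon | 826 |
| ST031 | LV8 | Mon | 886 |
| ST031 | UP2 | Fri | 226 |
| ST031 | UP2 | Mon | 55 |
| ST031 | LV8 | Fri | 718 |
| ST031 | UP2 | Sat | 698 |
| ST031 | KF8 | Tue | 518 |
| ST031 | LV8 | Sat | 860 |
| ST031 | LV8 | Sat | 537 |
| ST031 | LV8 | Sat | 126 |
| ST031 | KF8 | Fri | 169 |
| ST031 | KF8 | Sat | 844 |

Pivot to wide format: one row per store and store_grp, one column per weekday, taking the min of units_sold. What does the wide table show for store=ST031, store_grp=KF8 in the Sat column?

Rows with store=ST031, store_grp=KF8 and weekday=Sat: units_sold values are 257, 717, 844.
min(257, 717, 844) = 257.

257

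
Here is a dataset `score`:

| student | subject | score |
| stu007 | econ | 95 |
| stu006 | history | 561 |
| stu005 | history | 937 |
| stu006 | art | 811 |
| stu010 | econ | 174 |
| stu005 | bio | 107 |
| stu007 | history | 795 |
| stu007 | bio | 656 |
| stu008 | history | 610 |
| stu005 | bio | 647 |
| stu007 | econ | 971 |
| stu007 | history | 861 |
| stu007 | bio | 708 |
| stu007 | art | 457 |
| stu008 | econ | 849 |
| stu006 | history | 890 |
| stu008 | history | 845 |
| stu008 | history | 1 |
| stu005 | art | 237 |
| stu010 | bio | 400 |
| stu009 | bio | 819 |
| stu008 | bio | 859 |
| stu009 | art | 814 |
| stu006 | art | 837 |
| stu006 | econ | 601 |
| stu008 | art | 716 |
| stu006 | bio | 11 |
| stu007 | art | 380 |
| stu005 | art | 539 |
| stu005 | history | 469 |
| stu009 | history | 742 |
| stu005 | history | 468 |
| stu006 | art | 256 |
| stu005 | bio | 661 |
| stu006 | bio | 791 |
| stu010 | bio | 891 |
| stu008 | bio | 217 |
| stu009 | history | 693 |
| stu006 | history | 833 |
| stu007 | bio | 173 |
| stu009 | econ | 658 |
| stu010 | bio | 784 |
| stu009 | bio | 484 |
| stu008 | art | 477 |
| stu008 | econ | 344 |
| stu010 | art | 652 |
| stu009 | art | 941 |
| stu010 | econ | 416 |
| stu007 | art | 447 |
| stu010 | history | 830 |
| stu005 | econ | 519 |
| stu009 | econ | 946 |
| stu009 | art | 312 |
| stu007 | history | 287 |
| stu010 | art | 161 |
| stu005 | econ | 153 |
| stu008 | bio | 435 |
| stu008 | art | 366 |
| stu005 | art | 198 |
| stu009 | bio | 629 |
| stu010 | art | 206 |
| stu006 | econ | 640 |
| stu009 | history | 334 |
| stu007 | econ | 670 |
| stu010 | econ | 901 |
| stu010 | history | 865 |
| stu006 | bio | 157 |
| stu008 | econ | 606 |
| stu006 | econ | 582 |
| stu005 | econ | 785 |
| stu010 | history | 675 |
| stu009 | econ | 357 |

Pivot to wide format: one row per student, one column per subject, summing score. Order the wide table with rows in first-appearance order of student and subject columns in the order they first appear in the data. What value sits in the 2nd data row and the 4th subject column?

With rows in first-appearance order of student, row 2 is student=stu006. subject columns in first-appearance order: econ, history, art, bio; column 4 is bio.
Long rows with student=stu006, subject=bio: 11 + 791 + 157 = 959.

959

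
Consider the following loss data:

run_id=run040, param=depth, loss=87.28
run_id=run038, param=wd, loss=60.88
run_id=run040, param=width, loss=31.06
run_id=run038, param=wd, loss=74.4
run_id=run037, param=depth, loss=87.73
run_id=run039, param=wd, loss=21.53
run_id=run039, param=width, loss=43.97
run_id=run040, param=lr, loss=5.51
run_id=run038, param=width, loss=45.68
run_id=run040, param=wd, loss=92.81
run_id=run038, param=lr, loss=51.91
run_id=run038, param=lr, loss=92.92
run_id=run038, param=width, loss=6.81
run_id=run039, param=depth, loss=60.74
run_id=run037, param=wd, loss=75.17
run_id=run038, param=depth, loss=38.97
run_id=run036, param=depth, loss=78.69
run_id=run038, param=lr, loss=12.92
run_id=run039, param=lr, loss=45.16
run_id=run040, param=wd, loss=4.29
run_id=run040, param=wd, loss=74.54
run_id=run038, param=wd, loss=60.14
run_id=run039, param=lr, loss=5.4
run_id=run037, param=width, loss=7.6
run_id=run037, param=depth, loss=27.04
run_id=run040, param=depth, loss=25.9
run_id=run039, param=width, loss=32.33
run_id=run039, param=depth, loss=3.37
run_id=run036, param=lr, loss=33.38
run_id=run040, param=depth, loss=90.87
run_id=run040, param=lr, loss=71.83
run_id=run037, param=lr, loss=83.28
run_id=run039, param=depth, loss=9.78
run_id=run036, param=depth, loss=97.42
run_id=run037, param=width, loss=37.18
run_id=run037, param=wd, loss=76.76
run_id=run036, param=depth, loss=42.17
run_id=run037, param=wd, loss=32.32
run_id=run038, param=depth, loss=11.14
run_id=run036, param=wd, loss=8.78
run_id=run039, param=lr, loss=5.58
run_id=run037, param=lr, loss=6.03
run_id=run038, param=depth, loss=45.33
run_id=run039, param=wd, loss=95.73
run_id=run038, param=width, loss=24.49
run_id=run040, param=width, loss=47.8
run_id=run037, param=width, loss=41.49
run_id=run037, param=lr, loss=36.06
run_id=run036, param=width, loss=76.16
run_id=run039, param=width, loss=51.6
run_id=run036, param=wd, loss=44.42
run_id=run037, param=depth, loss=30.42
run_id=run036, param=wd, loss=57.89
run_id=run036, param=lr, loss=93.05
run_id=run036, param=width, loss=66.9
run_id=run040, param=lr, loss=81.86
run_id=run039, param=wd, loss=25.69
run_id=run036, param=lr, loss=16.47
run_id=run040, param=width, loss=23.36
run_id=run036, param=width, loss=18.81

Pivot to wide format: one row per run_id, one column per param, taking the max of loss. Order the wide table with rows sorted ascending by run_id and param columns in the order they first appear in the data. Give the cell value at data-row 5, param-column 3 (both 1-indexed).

With rows sorted ascending by run_id, row 5 is run_id=run040. param columns in first-appearance order: depth, wd, width, lr; column 3 is width.
Long rows with run_id=run040, param=width: max(31.06, 47.8, 23.36) = 47.8.

47.8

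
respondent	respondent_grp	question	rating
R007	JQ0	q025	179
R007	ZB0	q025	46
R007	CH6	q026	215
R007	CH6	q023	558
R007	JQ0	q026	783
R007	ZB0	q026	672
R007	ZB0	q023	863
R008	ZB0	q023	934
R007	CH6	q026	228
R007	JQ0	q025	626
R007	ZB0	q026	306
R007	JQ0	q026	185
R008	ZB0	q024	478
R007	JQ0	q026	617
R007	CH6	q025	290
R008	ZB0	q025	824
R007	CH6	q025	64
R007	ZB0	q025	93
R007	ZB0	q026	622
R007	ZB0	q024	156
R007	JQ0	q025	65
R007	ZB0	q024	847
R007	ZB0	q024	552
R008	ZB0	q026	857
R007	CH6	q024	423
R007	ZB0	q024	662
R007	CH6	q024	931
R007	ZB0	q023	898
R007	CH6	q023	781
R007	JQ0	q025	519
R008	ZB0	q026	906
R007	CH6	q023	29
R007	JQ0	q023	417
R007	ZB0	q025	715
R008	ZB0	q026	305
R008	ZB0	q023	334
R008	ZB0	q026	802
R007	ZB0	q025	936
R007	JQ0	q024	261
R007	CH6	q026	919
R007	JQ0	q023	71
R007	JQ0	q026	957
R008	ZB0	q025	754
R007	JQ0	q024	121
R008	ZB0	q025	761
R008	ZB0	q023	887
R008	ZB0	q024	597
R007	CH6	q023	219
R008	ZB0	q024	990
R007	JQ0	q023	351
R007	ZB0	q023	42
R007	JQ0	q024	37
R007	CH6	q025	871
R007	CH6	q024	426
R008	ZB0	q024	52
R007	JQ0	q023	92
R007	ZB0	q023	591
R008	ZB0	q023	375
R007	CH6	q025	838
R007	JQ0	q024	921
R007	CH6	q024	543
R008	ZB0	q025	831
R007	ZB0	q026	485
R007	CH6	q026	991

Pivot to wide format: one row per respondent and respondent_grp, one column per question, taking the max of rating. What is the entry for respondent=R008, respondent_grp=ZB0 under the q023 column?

Rows with respondent=R008, respondent_grp=ZB0 and question=q023: rating values are 934, 334, 887, 375.
max(934, 334, 887, 375) = 934.

934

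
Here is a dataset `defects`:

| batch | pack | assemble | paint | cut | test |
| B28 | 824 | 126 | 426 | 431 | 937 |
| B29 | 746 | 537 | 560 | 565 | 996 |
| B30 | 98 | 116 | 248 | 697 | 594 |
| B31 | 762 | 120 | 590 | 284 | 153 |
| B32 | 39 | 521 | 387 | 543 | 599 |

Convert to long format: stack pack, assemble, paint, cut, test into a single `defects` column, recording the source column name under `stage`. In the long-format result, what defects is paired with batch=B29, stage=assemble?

Unpivoting turns each (batch, wide-column) pair into one long row.
The wide cell at row B29, column assemble holds 537, so the long row (B29, assemble) has defects=537.

537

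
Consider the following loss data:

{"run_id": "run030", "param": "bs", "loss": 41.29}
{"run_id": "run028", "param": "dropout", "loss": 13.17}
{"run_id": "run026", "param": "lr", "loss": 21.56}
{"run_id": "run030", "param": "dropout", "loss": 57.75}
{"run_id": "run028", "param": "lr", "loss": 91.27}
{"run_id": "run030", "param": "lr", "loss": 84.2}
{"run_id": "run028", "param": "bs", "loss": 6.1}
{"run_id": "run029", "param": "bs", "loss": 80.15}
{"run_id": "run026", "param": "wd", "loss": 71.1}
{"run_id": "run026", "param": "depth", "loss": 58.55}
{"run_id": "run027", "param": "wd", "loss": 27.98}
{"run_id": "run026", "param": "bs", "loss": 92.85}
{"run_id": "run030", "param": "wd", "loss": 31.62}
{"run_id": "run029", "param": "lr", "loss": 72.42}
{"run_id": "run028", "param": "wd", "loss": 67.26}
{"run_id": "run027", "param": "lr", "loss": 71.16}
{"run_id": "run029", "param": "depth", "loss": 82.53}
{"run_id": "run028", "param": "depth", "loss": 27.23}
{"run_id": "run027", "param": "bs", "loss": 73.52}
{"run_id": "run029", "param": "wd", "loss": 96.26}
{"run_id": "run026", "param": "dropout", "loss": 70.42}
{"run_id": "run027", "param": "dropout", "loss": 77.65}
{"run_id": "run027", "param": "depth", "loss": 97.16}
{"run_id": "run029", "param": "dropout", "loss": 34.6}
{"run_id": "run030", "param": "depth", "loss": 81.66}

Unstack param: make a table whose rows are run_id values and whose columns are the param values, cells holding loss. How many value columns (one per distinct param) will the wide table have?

5

5 distinct param values: depth, dropout, wd, bs, lr.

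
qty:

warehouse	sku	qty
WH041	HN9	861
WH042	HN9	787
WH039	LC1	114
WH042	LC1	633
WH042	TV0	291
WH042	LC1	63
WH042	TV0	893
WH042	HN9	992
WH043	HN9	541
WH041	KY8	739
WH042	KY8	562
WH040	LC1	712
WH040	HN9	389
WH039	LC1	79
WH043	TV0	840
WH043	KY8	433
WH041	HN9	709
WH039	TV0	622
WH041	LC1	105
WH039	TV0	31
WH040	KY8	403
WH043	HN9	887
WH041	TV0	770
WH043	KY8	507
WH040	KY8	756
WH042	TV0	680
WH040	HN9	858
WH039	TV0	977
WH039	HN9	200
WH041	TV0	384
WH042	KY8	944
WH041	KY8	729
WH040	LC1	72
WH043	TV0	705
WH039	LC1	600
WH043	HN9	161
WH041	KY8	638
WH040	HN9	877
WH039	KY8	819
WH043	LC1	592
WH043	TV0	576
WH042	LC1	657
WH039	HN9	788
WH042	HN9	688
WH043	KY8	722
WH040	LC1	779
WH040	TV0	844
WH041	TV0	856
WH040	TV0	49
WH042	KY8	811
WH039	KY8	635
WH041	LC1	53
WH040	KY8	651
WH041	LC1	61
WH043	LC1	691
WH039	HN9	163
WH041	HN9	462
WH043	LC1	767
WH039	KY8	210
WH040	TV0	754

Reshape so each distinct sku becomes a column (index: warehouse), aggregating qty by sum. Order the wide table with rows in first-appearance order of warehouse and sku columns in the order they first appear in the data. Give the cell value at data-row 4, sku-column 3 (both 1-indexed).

With rows in first-appearance order of warehouse, row 4 is warehouse=WH043. sku columns in first-appearance order: HN9, LC1, TV0, KY8; column 3 is TV0.
Long rows with warehouse=WH043, sku=TV0: 840 + 705 + 576 = 2121.

2121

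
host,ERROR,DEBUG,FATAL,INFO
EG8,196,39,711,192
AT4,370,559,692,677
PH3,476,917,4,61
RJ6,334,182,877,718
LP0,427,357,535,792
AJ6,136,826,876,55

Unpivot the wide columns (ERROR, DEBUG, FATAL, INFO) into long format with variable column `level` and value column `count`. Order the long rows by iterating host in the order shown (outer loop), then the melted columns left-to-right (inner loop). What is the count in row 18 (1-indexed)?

24 rows total (6 × 4). Row 18: index ⌊(18-1)/4⌋ = 4 into host → LP0; (18-1) mod 4 = 1 into the melted columns → DEBUG.
So row 18 is (LP0, DEBUG, 357); count = 357.

357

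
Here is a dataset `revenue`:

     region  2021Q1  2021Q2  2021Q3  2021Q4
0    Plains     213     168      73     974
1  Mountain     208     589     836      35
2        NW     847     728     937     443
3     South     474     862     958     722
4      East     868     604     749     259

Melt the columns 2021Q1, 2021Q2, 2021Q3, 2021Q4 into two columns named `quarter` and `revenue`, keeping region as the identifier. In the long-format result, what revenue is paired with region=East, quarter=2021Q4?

Unpivoting turns each (region, wide-column) pair into one long row.
The wide cell at row East, column 2021Q4 holds 259, so the long row (East, 2021Q4) has revenue=259.

259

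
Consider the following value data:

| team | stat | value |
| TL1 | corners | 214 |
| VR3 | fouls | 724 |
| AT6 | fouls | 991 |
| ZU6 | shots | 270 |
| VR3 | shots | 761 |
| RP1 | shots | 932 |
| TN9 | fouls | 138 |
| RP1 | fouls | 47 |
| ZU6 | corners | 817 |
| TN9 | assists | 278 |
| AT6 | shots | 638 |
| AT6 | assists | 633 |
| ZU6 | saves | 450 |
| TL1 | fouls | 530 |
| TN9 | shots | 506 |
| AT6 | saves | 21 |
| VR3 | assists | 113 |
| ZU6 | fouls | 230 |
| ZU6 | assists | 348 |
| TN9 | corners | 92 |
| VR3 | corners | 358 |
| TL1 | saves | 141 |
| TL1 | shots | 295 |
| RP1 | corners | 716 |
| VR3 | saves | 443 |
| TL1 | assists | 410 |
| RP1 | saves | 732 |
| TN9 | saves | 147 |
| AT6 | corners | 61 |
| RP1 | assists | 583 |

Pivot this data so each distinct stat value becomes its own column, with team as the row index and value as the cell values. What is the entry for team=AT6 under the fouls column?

991

Wide layout: rows indexed by team, columns are the 5 distinct stat values (corners, fouls, shots, assists, saves).
Cell (team=AT6, stat=fouls) draws from the long row where team=AT6 and stat=fouls, which has value=991.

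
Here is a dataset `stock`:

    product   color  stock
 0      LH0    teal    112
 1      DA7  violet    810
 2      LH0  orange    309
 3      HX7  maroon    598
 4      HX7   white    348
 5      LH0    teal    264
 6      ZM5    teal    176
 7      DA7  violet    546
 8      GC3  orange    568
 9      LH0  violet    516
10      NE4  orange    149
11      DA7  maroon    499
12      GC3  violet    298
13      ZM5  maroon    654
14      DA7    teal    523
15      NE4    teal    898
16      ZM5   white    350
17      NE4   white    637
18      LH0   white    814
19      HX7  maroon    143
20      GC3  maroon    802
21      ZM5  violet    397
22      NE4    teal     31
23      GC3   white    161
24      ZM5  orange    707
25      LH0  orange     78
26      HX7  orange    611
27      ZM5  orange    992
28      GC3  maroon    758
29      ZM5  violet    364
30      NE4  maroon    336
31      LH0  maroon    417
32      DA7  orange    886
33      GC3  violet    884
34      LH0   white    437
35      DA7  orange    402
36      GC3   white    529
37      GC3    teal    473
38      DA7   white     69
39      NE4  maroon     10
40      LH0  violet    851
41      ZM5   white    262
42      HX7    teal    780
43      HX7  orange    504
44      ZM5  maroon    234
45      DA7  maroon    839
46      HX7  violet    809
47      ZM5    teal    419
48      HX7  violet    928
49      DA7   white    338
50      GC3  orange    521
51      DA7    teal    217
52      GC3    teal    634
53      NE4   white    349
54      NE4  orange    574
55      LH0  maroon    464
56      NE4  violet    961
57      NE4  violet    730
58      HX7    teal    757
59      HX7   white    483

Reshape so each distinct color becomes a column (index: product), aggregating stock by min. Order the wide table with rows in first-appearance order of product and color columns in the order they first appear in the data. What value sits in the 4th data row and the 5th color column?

262

With rows in first-appearance order of product, row 4 is product=ZM5. color columns in first-appearance order: teal, violet, orange, maroon, white; column 5 is white.
Long rows with product=ZM5, color=white: min(350, 262) = 262.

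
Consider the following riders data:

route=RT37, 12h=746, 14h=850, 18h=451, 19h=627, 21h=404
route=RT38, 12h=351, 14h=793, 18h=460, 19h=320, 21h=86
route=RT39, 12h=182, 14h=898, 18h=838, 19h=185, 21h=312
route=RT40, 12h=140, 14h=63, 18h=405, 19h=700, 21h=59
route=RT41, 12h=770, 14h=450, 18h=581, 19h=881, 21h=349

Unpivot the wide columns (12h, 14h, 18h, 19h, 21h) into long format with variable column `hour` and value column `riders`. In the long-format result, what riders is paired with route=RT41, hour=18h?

Unpivoting turns each (route, wide-column) pair into one long row.
The wide cell at row RT41, column 18h holds 581, so the long row (RT41, 18h) has riders=581.

581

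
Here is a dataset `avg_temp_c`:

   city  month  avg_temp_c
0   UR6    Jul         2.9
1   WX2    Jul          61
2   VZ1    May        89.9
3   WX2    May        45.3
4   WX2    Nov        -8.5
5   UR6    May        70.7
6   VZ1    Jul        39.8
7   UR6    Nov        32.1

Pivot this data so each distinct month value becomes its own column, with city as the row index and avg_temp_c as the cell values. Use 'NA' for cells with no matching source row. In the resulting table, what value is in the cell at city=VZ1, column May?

The long row with city=VZ1, month=May has avg_temp_c=89.9.

89.9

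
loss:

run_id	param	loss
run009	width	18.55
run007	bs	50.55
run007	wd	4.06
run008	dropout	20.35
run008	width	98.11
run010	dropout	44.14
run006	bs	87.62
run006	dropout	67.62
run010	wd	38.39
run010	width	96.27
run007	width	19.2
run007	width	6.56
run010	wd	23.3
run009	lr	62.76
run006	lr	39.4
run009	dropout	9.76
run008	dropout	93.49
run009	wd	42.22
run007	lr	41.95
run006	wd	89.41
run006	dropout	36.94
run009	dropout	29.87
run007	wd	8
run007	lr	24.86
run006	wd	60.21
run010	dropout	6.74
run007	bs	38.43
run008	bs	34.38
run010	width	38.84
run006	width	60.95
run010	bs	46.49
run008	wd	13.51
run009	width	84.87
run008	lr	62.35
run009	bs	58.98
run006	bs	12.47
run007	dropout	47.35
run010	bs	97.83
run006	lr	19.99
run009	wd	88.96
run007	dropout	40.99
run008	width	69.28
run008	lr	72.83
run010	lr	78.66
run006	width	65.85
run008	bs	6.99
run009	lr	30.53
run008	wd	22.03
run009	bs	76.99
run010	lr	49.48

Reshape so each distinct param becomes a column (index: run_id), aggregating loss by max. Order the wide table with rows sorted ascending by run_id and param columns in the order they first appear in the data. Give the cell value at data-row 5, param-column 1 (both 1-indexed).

With rows sorted ascending by run_id, row 5 is run_id=run010. param columns in first-appearance order: width, bs, wd, dropout, lr; column 1 is width.
Long rows with run_id=run010, param=width: max(96.27, 38.84) = 96.27.

96.27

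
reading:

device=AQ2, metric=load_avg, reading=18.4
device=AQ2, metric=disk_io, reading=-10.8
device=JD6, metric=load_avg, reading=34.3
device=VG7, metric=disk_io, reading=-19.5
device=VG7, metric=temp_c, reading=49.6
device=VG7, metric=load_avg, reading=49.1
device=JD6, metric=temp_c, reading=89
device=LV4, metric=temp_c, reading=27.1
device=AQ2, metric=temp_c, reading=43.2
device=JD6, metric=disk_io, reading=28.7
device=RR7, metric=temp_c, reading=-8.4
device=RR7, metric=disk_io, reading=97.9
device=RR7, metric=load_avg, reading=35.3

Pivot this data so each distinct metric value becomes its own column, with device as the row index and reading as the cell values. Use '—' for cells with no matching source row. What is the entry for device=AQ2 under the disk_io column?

The long row with device=AQ2, metric=disk_io has reading=-10.8.

-10.8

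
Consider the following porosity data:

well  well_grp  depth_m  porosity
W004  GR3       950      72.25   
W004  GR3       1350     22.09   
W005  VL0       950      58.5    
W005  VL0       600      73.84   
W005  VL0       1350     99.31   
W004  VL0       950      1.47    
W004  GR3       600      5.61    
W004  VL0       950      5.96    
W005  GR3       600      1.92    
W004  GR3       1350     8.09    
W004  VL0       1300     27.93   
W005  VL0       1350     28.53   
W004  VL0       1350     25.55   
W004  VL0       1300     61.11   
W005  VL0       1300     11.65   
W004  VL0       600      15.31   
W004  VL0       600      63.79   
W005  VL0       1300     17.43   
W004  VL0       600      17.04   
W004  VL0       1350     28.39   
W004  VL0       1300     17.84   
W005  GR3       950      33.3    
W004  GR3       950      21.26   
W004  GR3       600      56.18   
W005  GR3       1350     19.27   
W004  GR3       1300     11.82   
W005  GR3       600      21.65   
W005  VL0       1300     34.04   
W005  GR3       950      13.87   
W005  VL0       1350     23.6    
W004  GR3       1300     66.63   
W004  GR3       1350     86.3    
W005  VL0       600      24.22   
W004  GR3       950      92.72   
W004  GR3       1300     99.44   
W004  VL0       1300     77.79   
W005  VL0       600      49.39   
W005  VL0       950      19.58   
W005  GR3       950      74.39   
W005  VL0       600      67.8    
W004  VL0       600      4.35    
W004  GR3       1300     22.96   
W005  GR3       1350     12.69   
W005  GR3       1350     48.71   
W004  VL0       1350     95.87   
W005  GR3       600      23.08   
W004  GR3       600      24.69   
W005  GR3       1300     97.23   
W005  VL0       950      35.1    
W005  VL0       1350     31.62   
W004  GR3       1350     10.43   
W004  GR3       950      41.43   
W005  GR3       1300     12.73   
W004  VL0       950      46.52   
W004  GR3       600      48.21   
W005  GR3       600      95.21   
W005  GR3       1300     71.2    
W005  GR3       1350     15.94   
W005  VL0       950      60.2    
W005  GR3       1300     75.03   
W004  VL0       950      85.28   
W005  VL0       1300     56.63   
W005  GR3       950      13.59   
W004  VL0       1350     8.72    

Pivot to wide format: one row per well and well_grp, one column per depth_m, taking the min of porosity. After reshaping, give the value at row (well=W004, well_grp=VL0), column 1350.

8.72

Rows with well=W004, well_grp=VL0 and depth_m=1350: porosity values are 25.55, 28.39, 95.87, 8.72.
min(25.55, 28.39, 95.87, 8.72) = 8.72.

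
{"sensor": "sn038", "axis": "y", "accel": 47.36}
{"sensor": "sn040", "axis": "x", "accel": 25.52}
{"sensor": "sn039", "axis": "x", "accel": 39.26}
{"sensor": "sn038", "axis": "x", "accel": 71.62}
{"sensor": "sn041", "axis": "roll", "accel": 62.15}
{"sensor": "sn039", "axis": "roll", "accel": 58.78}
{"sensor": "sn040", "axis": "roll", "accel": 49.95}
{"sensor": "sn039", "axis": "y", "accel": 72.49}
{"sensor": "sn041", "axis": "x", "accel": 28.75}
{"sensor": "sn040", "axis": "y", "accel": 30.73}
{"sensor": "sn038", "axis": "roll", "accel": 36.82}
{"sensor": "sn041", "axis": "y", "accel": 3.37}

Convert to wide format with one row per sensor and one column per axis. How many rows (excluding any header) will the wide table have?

4

4 distinct sensor values → 4 rows.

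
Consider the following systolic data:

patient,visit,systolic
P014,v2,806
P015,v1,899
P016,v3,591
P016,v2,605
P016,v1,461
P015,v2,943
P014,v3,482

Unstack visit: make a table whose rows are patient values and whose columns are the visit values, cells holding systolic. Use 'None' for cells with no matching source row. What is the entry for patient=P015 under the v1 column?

899

The long row with patient=P015, visit=v1 has systolic=899.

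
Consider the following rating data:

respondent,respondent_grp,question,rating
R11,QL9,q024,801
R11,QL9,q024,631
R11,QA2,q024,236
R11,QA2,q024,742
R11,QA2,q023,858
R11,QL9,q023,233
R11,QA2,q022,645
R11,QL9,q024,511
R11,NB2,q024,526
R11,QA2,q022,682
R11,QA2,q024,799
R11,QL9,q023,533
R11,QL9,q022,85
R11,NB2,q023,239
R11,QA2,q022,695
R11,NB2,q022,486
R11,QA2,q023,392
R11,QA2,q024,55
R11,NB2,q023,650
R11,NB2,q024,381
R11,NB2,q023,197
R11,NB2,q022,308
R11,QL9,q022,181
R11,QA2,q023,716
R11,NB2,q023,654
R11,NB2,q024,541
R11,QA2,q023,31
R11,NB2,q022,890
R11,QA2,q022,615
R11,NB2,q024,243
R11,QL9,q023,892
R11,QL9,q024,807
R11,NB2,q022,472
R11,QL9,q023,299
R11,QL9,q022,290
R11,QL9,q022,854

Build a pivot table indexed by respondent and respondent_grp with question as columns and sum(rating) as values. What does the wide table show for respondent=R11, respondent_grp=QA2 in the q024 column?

Rows with respondent=R11, respondent_grp=QA2 and question=q024: rating values are 236, 742, 799, 55.
236 + 742 + 799 + 55 = 1832.

1832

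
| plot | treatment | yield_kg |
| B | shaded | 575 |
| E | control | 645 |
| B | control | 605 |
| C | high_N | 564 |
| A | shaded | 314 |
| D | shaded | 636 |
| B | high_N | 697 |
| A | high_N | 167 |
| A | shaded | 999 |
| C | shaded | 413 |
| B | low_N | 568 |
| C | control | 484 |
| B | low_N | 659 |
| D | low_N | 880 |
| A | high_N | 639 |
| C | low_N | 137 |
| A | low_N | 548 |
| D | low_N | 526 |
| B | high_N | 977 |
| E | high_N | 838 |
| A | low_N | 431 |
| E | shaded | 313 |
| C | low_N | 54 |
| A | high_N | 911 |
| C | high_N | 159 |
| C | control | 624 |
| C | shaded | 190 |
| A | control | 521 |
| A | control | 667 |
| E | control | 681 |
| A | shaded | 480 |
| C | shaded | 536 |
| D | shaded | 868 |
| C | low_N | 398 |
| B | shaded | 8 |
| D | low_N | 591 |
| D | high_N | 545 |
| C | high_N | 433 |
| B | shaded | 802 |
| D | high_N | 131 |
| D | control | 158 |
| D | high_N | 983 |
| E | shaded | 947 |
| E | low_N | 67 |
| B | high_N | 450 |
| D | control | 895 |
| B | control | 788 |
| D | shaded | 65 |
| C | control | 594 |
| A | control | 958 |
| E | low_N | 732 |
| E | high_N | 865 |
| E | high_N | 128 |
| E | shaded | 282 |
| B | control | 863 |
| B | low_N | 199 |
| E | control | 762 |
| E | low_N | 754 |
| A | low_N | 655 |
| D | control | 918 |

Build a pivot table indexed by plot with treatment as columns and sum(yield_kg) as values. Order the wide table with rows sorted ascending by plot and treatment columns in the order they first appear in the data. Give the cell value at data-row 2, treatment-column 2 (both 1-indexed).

With rows sorted ascending by plot, row 2 is plot=B. treatment columns in first-appearance order: shaded, control, high_N, low_N; column 2 is control.
Long rows with plot=B, treatment=control: 605 + 788 + 863 = 2256.

2256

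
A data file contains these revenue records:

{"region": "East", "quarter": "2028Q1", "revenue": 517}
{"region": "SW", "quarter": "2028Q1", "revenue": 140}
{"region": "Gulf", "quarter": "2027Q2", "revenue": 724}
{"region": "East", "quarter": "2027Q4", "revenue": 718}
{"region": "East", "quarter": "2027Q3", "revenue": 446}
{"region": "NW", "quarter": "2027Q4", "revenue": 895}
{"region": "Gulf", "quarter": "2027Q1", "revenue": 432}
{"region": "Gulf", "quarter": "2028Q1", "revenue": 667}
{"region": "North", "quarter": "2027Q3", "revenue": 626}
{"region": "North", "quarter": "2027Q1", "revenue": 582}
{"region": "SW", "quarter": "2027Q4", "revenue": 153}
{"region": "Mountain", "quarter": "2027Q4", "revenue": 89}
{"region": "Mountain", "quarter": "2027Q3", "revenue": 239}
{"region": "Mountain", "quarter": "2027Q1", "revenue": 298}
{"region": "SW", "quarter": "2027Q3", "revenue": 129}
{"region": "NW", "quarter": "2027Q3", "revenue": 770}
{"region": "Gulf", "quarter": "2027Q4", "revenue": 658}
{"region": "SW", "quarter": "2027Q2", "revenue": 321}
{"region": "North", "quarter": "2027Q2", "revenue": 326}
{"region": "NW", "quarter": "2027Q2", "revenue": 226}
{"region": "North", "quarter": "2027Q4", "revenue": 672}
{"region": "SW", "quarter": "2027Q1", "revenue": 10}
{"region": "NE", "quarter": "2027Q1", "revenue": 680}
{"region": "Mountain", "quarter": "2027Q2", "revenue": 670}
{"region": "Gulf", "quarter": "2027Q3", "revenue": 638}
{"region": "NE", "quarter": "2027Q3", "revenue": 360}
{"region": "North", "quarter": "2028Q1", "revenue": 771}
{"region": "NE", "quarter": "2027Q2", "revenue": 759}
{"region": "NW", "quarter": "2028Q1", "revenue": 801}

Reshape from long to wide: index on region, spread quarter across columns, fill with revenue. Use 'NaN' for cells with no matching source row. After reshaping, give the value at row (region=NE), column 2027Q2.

759

The long row with region=NE, quarter=2027Q2 has revenue=759.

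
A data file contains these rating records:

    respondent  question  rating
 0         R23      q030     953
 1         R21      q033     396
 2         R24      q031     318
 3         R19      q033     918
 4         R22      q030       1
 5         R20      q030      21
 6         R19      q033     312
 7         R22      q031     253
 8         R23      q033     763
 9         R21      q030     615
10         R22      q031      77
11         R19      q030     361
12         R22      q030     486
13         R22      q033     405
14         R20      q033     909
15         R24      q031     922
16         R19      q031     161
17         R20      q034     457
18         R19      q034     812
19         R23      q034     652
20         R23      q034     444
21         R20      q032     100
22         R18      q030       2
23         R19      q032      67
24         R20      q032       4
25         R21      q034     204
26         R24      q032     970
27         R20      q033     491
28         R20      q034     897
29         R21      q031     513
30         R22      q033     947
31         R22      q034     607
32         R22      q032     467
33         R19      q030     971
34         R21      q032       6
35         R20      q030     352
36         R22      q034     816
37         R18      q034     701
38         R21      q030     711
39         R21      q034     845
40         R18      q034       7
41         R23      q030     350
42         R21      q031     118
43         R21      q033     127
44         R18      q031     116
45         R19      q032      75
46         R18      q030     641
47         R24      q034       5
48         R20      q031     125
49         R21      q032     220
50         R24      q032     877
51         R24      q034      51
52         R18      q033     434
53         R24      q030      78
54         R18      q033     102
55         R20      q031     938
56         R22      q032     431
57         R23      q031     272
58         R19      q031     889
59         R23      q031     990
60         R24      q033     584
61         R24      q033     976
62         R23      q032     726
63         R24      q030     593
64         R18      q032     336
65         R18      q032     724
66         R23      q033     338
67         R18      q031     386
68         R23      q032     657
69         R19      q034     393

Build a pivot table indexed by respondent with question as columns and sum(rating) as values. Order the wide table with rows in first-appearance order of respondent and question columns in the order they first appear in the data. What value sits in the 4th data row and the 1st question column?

With rows in first-appearance order of respondent, row 4 is respondent=R19. question columns in first-appearance order: q030, q033, q031, q034, q032; column 1 is q030.
Long rows with respondent=R19, question=q030: 361 + 971 = 1332.

1332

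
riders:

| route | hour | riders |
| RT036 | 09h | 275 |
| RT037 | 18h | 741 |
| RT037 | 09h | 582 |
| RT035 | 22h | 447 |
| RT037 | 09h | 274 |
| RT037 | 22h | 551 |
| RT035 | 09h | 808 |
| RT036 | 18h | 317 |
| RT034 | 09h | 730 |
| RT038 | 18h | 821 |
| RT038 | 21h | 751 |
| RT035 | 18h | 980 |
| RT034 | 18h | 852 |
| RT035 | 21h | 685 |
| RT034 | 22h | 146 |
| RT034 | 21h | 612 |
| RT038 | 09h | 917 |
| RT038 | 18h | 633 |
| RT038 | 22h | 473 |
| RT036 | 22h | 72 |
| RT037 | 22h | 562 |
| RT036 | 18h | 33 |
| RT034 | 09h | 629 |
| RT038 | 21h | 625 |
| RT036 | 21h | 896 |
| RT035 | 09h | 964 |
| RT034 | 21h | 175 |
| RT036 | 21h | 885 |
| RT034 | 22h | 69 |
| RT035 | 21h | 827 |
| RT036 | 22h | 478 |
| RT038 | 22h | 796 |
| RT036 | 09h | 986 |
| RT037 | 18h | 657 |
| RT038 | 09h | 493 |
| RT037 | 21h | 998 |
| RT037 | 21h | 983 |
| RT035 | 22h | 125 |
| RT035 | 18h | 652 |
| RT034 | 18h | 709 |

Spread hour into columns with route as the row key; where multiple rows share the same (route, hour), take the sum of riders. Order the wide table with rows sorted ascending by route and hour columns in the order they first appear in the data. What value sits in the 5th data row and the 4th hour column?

With rows sorted ascending by route, row 5 is route=RT038. hour columns in first-appearance order: 09h, 18h, 22h, 21h; column 4 is 21h.
Long rows with route=RT038, hour=21h: 751 + 625 = 1376.

1376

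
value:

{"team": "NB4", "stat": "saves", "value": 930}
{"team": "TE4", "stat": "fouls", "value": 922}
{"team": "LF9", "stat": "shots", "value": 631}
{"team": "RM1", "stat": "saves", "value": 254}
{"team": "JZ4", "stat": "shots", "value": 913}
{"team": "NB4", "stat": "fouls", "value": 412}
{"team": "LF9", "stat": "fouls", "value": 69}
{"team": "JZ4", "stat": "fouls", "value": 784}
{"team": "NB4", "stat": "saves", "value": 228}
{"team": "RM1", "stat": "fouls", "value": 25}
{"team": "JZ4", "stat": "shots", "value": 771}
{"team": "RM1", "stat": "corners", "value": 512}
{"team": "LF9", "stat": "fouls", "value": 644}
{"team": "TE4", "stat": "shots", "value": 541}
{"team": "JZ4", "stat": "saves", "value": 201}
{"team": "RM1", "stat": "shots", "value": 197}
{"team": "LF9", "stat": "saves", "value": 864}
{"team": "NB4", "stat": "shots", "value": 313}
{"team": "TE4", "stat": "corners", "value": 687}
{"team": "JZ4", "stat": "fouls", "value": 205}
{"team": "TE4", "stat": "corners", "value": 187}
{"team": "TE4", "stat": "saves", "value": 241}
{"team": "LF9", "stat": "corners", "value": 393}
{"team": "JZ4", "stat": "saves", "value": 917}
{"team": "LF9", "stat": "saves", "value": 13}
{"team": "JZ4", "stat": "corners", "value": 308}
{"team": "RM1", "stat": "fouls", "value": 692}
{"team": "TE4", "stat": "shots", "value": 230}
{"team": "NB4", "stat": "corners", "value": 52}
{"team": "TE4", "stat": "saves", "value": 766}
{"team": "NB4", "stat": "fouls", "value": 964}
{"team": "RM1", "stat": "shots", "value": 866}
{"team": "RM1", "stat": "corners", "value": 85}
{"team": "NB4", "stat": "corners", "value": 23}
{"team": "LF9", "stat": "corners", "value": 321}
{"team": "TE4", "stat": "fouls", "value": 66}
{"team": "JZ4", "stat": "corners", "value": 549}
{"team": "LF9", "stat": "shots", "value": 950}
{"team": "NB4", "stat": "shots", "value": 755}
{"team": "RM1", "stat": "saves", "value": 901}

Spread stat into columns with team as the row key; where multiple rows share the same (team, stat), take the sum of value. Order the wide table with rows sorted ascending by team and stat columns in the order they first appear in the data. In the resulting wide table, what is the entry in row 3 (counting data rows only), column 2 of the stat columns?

1376

With rows sorted ascending by team, row 3 is team=NB4. stat columns in first-appearance order: saves, fouls, shots, corners; column 2 is fouls.
Long rows with team=NB4, stat=fouls: 412 + 964 = 1376.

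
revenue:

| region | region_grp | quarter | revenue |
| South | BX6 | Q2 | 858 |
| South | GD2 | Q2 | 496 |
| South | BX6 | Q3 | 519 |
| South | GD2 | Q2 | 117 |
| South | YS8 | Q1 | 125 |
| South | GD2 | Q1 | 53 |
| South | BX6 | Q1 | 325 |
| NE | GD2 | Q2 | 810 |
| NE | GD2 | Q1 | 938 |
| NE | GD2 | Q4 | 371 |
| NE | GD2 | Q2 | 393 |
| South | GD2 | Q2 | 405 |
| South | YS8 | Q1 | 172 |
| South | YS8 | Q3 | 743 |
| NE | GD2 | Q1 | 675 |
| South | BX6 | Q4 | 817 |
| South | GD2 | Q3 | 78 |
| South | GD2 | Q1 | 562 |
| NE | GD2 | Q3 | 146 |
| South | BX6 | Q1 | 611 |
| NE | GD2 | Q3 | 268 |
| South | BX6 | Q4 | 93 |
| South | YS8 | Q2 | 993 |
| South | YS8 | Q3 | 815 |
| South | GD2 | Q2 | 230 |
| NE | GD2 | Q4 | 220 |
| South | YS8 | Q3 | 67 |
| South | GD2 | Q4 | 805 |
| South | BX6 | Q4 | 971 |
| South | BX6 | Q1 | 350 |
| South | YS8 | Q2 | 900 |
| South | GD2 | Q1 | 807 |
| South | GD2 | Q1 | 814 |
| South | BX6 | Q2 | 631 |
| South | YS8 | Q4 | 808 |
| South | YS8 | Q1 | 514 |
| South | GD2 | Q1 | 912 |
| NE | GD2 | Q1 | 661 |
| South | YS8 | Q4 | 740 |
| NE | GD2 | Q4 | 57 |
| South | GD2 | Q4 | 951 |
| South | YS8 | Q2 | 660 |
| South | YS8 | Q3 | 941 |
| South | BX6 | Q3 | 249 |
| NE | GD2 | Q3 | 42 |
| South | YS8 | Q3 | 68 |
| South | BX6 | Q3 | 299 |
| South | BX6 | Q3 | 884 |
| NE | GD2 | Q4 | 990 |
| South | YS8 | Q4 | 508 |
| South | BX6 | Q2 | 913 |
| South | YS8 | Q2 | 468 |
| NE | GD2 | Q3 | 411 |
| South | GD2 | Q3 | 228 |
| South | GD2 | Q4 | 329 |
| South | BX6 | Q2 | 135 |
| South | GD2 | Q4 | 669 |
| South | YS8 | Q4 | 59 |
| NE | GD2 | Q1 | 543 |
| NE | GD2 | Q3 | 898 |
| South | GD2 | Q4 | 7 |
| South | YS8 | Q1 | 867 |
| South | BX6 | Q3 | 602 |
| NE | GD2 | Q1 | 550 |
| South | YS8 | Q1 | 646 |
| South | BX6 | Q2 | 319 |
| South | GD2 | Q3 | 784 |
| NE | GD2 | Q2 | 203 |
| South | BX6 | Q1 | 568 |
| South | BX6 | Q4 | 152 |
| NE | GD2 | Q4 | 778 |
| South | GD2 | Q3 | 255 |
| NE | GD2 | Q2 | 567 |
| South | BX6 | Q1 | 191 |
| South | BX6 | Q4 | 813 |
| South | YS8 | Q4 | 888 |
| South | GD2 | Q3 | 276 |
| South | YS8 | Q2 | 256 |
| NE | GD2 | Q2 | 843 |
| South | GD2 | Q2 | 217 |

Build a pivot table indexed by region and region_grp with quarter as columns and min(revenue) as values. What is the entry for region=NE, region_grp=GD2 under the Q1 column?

Rows with region=NE, region_grp=GD2 and quarter=Q1: revenue values are 938, 675, 661, 543, 550.
min(938, 675, 661, 543, 550) = 543.

543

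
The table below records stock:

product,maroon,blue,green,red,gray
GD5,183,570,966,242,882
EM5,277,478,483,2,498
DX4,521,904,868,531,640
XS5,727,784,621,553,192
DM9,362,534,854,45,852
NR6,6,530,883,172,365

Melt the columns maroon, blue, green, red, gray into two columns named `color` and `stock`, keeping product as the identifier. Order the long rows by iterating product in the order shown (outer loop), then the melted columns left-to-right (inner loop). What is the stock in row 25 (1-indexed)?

30 rows total (6 × 5). Row 25: index ⌊(25-1)/5⌋ = 4 into product → DM9; (25-1) mod 5 = 4 into the melted columns → gray.
So row 25 is (DM9, gray, 852); stock = 852.

852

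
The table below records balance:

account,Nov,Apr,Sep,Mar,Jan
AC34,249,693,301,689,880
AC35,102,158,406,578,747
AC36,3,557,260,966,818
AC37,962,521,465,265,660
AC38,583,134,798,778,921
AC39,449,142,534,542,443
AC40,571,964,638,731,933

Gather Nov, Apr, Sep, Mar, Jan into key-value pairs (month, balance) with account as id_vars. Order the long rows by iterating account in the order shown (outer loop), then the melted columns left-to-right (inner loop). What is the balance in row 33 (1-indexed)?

638

35 rows total (7 × 5). Row 33: index ⌊(33-1)/5⌋ = 6 into account → AC40; (33-1) mod 5 = 2 into the melted columns → Sep.
So row 33 is (AC40, Sep, 638); balance = 638.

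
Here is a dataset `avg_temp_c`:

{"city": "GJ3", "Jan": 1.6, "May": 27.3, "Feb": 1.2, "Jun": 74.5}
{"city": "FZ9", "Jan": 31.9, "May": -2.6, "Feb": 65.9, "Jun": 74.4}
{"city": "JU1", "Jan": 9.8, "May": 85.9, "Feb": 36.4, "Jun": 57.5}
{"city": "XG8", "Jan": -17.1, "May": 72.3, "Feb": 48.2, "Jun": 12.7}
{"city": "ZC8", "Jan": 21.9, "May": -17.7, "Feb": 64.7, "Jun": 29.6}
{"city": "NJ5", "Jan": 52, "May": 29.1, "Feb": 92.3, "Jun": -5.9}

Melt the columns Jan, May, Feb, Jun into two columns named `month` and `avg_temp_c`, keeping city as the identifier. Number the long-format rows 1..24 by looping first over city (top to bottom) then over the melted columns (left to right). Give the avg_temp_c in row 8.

24 rows total (6 × 4). Row 8: index ⌊(8-1)/4⌋ = 1 into city → FZ9; (8-1) mod 4 = 3 into the melted columns → Jun.
So row 8 is (FZ9, Jun, 74.4); avg_temp_c = 74.4.

74.4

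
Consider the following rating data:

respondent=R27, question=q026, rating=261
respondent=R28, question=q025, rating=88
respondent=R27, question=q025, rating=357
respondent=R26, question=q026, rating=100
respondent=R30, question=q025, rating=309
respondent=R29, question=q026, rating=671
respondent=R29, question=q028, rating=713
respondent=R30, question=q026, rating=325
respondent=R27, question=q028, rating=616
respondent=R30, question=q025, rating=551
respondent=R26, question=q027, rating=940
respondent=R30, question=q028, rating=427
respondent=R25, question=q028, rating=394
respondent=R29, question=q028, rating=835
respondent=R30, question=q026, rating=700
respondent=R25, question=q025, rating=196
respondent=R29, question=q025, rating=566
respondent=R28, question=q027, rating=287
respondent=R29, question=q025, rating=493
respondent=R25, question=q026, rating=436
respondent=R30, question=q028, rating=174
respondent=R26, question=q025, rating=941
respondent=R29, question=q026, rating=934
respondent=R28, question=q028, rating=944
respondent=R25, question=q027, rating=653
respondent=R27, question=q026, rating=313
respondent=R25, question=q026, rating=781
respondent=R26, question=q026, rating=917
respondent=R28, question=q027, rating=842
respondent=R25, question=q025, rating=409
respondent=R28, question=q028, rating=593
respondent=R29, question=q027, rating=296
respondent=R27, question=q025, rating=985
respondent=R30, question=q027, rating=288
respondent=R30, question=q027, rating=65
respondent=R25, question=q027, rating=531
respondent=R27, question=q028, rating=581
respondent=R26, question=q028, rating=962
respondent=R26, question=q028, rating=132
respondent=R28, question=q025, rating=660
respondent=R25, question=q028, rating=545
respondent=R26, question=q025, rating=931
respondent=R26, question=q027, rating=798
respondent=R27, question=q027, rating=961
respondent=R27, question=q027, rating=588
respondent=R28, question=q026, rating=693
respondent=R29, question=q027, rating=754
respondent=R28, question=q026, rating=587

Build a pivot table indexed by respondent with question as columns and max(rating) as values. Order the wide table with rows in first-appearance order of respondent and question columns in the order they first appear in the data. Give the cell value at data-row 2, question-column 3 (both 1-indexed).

944

With rows in first-appearance order of respondent, row 2 is respondent=R28. question columns in first-appearance order: q026, q025, q028, q027; column 3 is q028.
Long rows with respondent=R28, question=q028: max(944, 593) = 944.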